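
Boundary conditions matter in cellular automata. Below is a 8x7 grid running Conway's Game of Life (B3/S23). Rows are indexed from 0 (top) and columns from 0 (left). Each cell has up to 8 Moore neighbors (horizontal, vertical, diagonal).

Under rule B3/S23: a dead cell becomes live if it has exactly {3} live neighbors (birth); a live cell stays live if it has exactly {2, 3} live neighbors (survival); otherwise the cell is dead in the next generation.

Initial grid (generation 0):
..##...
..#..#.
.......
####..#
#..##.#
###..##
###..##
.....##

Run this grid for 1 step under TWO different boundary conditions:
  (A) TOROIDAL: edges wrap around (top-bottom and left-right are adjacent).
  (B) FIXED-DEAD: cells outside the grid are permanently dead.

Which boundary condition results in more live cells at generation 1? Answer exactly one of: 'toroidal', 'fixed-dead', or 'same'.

Under TOROIDAL boundary, generation 1:
..#####
..##...
#..#..#
.######
....#..
.......
..#.#..
...###.
Population = 22

Under FIXED-DEAD boundary, generation 1:
..##...
..##...
...#...
######.
....#.#
.......
#.#.#..
.#...##
Population = 19

Comparison: toroidal=22, fixed-dead=19 -> toroidal

Answer: toroidal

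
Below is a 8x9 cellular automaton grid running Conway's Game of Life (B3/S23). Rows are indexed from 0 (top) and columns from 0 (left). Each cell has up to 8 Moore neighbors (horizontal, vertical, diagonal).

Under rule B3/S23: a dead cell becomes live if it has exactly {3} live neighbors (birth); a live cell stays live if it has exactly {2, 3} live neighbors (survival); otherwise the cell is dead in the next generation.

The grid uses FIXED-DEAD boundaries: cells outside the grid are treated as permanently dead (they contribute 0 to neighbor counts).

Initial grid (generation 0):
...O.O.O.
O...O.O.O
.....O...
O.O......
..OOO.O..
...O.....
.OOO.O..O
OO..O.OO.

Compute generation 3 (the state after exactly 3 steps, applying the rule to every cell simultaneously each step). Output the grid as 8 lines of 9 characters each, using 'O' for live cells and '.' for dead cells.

Simulating step by step:
Generation 0 (given above): 25 live cells
Generation 1: 31 live cells
....OOOO.
....O.OO.
.O...O...
.OO.OO...
.OO.O....
.O...O...
OO.O.OOO.
OO.OOOOO.
Generation 2: 20 live cells
....O..O.
....O..O.
.OOO.....
O...OO...
O...O....
...O.O...
...O...O.
OO.O...O.
Generation 3: 15 live cells
(generation 3 grid is the final answer)

Answer: .........
..O.O....
.OOO.O...
O.O.OO...
...O.....
...O.....
...O..O..
..O......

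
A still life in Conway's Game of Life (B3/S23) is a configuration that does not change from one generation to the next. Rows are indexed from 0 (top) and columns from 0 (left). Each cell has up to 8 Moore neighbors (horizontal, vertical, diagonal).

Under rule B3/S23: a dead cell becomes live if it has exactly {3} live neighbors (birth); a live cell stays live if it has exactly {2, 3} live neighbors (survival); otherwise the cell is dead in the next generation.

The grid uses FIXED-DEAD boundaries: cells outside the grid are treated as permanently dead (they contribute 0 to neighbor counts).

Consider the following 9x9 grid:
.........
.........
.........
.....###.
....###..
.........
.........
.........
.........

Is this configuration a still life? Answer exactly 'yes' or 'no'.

Answer: no

Derivation:
Compute generation 1 and compare to generation 0 (given above):
Generation 1:
.........
.........
......#..
....#..#.
....#..#.
.....#...
.........
.........
.........
Cell (2,6) differs: gen0=0 vs gen1=1 -> NOT a still life.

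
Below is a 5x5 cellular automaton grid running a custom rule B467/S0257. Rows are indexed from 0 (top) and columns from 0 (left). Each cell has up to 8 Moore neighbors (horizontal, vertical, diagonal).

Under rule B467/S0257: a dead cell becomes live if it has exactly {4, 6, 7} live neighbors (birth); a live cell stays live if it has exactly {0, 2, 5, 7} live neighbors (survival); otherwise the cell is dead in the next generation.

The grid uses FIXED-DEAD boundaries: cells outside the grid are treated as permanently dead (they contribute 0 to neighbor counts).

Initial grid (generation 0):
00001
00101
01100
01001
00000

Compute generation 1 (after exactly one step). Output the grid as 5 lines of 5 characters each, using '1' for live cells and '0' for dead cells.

Simulating step by step:
Generation 0 (given above): 7 live cells
Generation 1: 5 live cells
(generation 1 grid is the final answer)

Answer: 00000
00110
00010
01001
00000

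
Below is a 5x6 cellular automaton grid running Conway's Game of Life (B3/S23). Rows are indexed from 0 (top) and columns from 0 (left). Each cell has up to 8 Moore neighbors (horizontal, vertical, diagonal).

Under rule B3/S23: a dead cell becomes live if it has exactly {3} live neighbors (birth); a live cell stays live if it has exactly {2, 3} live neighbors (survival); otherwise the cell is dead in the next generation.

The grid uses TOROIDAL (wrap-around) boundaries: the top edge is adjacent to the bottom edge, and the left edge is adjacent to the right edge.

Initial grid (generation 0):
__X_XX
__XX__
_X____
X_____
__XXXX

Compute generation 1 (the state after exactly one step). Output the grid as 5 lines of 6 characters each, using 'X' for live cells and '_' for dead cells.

Answer: _X___X
_XXXX_
_XX___
XXXXXX
XXX___

Derivation:
Simulating step by step:
Generation 0 (given above): 11 live cells
Generation 1: 17 live cells
(generation 1 grid is the final answer)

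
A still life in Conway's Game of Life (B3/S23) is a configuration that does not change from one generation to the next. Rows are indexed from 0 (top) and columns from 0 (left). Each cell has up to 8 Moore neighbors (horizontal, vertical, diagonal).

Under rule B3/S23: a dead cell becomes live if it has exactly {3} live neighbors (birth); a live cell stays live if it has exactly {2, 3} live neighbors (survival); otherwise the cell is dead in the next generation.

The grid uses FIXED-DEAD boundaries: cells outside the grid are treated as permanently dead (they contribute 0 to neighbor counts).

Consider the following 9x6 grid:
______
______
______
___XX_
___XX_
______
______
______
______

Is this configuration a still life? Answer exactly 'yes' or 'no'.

Answer: yes

Derivation:
Compute generation 1 and compare to generation 0 (given above):
Generation 1:
______
______
______
___XX_
___XX_
______
______
______
______
The grids are IDENTICAL -> still life.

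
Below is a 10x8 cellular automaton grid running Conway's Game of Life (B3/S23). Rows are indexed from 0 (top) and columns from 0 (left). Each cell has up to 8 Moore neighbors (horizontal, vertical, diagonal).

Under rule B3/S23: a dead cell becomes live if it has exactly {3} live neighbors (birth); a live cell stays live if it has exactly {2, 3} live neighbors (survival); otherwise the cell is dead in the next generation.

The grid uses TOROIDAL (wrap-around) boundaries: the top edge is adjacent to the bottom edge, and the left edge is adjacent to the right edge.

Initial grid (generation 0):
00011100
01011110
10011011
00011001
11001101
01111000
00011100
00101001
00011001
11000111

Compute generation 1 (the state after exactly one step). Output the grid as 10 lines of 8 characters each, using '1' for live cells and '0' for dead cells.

Answer: 01010000
10000000
10000000
01100000
01000111
01000010
01000100
00100010
01111000
10100001

Derivation:
Simulating step by step:
Generation 0 (given above): 39 live cells
Generation 1: 23 live cells
(generation 1 grid is the final answer)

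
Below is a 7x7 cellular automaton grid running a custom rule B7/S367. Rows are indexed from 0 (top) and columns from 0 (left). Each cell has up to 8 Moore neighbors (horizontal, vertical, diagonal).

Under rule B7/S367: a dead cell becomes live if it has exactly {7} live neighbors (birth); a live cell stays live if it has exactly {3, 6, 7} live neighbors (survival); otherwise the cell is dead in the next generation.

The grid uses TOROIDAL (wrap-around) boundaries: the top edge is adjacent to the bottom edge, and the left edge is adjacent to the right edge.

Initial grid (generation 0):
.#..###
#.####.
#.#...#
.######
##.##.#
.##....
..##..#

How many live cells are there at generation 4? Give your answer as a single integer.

Answer: 0

Derivation:
Simulating step by step:
Generation 0 (given above): 28 live cells
Generation 1: 7 live cells
.#.....
..#....
...#...
#......
..#...#
.......
...#...
Generation 2: 0 live cells
.......
.......
.......
.......
.......
.......
.......
Generation 3: 0 live cells
.......
.......
.......
.......
.......
.......
.......
Generation 4: 0 live cells
.......
.......
.......
.......
.......
.......
.......
Population at generation 4: 0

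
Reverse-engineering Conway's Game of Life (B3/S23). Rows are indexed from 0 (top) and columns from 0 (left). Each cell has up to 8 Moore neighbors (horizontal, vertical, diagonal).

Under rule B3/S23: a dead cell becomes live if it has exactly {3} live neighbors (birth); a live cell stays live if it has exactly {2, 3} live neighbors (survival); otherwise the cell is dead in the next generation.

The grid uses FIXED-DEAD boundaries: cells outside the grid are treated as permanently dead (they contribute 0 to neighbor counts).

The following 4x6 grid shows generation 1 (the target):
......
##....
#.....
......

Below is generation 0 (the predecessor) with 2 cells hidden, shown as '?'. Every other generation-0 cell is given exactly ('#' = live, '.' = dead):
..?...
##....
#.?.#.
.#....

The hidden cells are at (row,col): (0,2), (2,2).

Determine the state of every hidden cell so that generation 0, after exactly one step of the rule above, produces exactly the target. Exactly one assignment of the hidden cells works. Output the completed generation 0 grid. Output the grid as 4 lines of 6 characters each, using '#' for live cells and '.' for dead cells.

Hidden generation-0 cells (in order): (0,2), (2,2).
A hidden cell only influences target cells in its own 3x3 neighborhood. Try each of the 2^2 = 4 assignments, step the completed generation 0 forward once under B3/S23, and compare with the target:
  (0,2)=. (2,2)=. -> step reproduces the target at every cell -> ACCEPT
  (0,2)=. (2,2)=# -> step gives (2,2)='#' but target has '.' -> reject
  (0,2)=# (2,2)=. -> step gives (0,1)='#' but target has '.' -> reject
  (0,2)=# (2,2)=# -> step gives (0,1)='#' but target has '.' -> reject
Unique solution: (0,2)=dead, (2,2)=dead.
Check: live-neighbor counts of every cell in the completed generation 0:
221000
221111
342101
211111
Applying B3/S23 to generation 0 with these counts gives:
......
##....
#.....
......
which matches the target exactly.

Answer: ......
##....
#...#.
.#....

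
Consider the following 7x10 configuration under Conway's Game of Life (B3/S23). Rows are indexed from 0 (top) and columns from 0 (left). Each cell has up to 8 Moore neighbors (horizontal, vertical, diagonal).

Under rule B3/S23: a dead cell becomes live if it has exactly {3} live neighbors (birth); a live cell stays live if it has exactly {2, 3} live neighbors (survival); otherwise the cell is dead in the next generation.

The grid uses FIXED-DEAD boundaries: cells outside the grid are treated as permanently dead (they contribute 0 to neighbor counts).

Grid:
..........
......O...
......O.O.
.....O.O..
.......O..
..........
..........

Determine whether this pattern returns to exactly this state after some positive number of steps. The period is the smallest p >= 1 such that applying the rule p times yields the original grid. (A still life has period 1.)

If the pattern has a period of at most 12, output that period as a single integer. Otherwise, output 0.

Simulating and comparing each generation to the original:
Gen 0 (original, given above): 6 live cells
Gen 1: 6 live cells, differs from original
Gen 2: 6 live cells, MATCHES original -> period = 2

Answer: 2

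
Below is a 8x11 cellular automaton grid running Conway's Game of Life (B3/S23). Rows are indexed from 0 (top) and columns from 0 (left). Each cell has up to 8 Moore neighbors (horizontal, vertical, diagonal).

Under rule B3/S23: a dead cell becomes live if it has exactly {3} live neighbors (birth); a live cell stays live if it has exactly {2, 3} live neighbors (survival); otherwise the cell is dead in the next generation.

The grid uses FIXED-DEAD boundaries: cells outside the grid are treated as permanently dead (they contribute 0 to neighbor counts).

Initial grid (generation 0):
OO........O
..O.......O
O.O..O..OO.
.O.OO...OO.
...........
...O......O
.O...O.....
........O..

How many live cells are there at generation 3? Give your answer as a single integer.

Answer: 18

Derivation:
Simulating step by step:
Generation 0 (given above): 20 live cells
Generation 1: 18 live cells
.O.........
O.O.......O
..O.O...O.O
.OOOO...OO.
..OOO....O.
...........
...........
...........
Generation 2: 16 live cells
.O.........
..OO.....O.
....O...O.O
.O...O..O.O
.O..O...OO.
...O.......
...........
...........
Generation 3: 18 live cells
..O........
..OO.....O.
..OOO...O.O
....OO.OO.O
..O.O...OO.
...........
...........
...........
Population at generation 3: 18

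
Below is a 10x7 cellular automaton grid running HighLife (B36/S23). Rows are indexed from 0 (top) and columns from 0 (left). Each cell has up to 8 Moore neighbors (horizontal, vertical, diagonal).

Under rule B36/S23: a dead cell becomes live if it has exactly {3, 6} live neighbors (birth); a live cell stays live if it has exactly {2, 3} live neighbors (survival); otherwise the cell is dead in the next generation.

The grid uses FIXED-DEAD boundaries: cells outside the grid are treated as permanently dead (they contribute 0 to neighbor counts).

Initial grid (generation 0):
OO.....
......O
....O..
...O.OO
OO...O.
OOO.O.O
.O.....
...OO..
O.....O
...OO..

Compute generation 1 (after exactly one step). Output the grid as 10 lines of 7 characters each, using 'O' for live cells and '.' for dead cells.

Simulating step by step:
Generation 0 (given above): 22 live cells
Generation 1: 13 live cells
(generation 1 grid is the final answer)

Answer: .......
.......
....O.O
.....OO
O..O...
..O..O.
OO..OO.
.......
.....O.
.......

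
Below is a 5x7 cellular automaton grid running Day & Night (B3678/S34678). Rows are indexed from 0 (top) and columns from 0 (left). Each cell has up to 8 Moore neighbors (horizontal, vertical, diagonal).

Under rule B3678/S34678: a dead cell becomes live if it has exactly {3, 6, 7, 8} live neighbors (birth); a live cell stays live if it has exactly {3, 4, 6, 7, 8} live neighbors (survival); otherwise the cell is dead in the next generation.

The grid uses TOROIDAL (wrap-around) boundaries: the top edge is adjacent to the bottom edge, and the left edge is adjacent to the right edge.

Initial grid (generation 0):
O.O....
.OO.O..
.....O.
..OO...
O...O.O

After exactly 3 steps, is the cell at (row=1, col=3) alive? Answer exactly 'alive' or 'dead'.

Simulating step by step:
Generation 0 (given above): 11 live cells
Generation 1: 11 live cells
O....OO
.O.O...
.O..O..
....OOO
..O....
Generation 2: 14 live cells
.OO....
..O.OOO
O.OOO..
...O.O.
O...O..
Generation 3: 18 live cells
OO..O.O
O.OOOO.
.OO....
.OOO..O
.OOO...

Cell (1,3) at generation 3: 1 -> alive

Answer: alive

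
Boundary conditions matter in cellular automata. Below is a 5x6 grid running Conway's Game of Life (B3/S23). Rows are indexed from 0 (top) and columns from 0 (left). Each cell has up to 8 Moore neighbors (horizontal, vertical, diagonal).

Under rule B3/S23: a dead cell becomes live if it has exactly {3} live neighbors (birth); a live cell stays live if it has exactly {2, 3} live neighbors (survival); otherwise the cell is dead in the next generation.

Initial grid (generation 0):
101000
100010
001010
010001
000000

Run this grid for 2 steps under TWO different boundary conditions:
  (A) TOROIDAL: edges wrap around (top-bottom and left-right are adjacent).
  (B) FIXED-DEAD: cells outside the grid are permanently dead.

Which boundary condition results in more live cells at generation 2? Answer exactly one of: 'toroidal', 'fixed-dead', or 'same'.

Under TOROIDAL boundary, generation 2:
010000
011011
000000
001001
110000
Population = 9

Under FIXED-DEAD boundary, generation 2:
000000
001010
000010
000010
000000
Population = 4

Comparison: toroidal=9, fixed-dead=4 -> toroidal

Answer: toroidal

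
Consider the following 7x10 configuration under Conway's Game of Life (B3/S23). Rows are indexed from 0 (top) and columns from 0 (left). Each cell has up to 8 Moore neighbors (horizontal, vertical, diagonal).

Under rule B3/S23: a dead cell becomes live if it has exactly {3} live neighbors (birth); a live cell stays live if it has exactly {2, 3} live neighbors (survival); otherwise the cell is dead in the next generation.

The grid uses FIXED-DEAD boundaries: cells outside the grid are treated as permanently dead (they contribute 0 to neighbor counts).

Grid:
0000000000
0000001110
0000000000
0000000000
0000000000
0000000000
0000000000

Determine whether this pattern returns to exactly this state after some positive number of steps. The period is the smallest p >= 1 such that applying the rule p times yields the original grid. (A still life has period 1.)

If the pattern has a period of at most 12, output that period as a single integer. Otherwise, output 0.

Simulating and comparing each generation to the original:
Gen 0 (original, given above): 3 live cells
Gen 1: 3 live cells, differs from original
Gen 2: 3 live cells, MATCHES original -> period = 2

Answer: 2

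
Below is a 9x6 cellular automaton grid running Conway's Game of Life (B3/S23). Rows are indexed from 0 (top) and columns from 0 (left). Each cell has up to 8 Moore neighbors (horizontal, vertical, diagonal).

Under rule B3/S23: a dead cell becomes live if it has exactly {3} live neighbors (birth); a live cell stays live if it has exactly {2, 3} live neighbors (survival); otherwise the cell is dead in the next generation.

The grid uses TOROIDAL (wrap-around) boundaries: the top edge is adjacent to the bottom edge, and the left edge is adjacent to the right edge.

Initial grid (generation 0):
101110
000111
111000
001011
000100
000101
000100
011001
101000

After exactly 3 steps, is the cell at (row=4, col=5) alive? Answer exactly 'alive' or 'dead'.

Simulating step by step:
Generation 0 (given above): 22 live cells
Generation 1: 22 live cells
101000
000000
111000
101011
001101
001100
100100
111100
100010
Generation 2: 18 live cells
010001
101000
101100
000010
100001
010000
100010
101110
100000
Generation 3: 26 live cells
010001
101101
001101
110110
100001
010000
101010
100110
101110

Cell (4,5) at generation 3: 1 -> alive

Answer: alive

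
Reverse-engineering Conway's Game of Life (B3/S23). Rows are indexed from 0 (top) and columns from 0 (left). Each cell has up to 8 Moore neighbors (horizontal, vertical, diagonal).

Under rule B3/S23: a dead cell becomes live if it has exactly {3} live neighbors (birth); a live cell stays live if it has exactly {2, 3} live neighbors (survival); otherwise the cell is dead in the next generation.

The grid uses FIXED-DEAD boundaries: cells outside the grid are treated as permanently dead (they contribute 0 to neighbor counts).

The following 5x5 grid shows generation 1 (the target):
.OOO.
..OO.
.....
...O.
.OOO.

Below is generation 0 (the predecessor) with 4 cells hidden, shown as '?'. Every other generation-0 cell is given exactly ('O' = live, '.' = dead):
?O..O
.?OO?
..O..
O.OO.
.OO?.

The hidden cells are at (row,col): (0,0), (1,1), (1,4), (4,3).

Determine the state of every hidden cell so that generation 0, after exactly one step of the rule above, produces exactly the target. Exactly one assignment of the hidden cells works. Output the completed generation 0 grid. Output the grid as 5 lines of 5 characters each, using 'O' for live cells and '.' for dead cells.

Answer: OO..O
..OO.
..O..
O.OO.
.OO..

Derivation:
Hidden generation-0 cells (in order): (0,0), (1,1), (1,4), (4,3).
A hidden cell only influences target cells in its own 3x3 neighborhood. Try each of the 2^4 = 16 assignments, step the completed generation 0 forward once under B3/S23, and compare with the target:
  (0,0)=. (1,1)=. (1,4)=. (4,3)=. -> step gives (0,1)='.' but target has 'O' -> reject
  (0,0)=. (1,1)=. (1,4)=. (4,3)=O -> step gives (0,1)='.' but target has 'O' -> reject
  (0,0)=. (1,1)=. (1,4)=O (4,3)=. -> step gives (0,1)='.' but target has 'O' -> reject
  (0,0)=. (1,1)=. (1,4)=O (4,3)=O -> step gives (0,1)='.' but target has 'O' -> reject
  (0,0)=. (1,1)=O (1,4)=. (4,3)=. -> step gives (0,2)='.' but target has 'O' -> reject
  (0,0)=. (1,1)=O (1,4)=. (4,3)=O -> step gives (0,2)='.' but target has 'O' -> reject
  (0,0)=. (1,1)=O (1,4)=O (4,3)=. -> step gives (0,2)='.' but target has 'O' -> reject
  (0,0)=. (1,1)=O (1,4)=O (4,3)=O -> step gives (0,2)='.' but target has 'O' -> reject
  (0,0)=O (1,1)=. (1,4)=. (4,3)=. -> step reproduces the target at every cell -> ACCEPT
  (0,0)=O (1,1)=. (1,4)=. (4,3)=O -> step gives (3,3)='.' but target has 'O' -> reject
  (0,0)=O (1,1)=. (1,4)=O (4,3)=. -> step gives (0,3)='.' but target has 'O' -> reject
  (0,0)=O (1,1)=. (1,4)=O (4,3)=O -> step gives (0,3)='.' but target has 'O' -> reject
  (0,0)=O (1,1)=O (1,4)=. (4,3)=. -> step gives (0,0)='O' but target has '.' -> reject
  (0,0)=O (1,1)=O (1,4)=. (4,3)=O -> step gives (0,0)='O' but target has '.' -> reject
  (0,0)=O (1,1)=O (1,4)=O (4,3)=. -> step gives (0,0)='O' but target has '.' -> reject
  (0,0)=O (1,1)=O (1,4)=O (4,3)=O -> step gives (0,0)='O' but target has '.' -> reject
Unique solution: (0,0)=live, (1,1)=dead, (1,4)=dead, (4,3)=dead.
Check: live-neighbor counts of every cell in the completed generation 0:
12331
24332
14452
15431
23331
Applying B3/S23 to generation 0 with these counts gives:
.OOO.
..OO.
.....
...O.
.OOO.
which matches the target exactly.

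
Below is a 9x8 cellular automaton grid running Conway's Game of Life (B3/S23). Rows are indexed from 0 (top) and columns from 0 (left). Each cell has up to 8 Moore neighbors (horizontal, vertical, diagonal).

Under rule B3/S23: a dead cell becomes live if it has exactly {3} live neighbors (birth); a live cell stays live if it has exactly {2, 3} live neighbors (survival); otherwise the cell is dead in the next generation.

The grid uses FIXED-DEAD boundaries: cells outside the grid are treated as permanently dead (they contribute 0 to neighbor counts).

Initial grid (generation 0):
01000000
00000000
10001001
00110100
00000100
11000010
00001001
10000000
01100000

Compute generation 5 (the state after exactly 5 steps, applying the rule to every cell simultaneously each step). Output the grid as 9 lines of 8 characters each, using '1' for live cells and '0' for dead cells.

Simulating step by step:
Generation 0 (given above): 16 live cells
Generation 1: 16 live cells
00000000
00000000
00011000
00010110
01101110
00000110
11000000
01000000
01000000
Generation 2: 15 live cells
00000000
00000000
00011100
00000010
00110001
10101010
11000000
01100000
00000000
Generation 3: 19 live cells
00000000
00001000
00001100
00100110
01110111
10100000
10010000
11100000
00000000
Generation 4: 21 live cells
00000000
00001100
00011010
01100001
00011101
10001010
10010000
11100000
01000000
Generation 5: 24 live cells
(generation 5 grid is the final answer)

Answer: 00000000
00011100
00111010
00100001
01111101
00000010
10110000
10100000
11100000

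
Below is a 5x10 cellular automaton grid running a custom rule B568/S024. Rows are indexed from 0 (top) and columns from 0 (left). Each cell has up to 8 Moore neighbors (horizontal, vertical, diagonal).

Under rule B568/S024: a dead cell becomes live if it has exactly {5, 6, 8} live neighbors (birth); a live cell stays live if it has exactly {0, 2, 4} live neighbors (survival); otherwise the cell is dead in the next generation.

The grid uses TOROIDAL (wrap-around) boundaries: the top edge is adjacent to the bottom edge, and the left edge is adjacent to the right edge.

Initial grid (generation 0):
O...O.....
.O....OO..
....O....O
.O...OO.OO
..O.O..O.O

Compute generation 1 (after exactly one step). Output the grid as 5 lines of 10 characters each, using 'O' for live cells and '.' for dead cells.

Simulating step by step:
Generation 0 (given above): 16 live cells
Generation 1: 6 live cells
(generation 1 grid is the final answer)

Answer: O.........
..........
.........O
......O.O.
....O..O..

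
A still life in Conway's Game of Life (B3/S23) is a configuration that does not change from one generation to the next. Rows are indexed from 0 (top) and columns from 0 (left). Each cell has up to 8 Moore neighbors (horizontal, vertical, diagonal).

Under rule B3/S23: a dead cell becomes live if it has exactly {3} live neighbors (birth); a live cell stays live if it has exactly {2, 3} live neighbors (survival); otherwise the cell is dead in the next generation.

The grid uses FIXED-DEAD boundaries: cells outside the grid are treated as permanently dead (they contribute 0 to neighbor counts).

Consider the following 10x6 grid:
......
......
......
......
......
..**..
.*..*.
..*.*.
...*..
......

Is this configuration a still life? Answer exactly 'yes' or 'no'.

Compute generation 1 and compare to generation 0 (given above):
Generation 1:
......
......
......
......
......
..**..
.*..*.
..*.*.
...*..
......
The grids are IDENTICAL -> still life.

Answer: yes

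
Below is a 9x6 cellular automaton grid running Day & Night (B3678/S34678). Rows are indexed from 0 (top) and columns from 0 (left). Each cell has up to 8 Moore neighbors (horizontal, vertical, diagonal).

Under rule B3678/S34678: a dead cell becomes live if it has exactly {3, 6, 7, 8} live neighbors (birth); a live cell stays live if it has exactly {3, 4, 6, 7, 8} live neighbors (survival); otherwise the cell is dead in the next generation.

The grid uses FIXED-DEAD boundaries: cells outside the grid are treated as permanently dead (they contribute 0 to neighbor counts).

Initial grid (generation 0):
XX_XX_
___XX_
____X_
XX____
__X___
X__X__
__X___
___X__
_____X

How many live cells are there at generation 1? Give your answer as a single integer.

Answer: 12

Derivation:
Simulating step by step:
Generation 0 (given above): 15 live cells
Generation 1: 12 live cells
__XXX_
__XXXX
___X__
______
X_____
_XX___
___X__
______
______
Population at generation 1: 12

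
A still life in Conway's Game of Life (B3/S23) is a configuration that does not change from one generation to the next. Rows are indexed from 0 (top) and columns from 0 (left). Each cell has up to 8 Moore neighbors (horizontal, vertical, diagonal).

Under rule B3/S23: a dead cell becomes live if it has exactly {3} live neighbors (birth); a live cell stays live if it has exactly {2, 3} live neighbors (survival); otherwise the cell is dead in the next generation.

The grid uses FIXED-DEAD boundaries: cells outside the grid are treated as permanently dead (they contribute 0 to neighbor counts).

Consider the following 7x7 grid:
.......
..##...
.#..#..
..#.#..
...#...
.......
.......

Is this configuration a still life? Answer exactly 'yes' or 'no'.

Answer: yes

Derivation:
Compute generation 1 and compare to generation 0 (given above):
Generation 1:
.......
..##...
.#..#..
..#.#..
...#...
.......
.......
The grids are IDENTICAL -> still life.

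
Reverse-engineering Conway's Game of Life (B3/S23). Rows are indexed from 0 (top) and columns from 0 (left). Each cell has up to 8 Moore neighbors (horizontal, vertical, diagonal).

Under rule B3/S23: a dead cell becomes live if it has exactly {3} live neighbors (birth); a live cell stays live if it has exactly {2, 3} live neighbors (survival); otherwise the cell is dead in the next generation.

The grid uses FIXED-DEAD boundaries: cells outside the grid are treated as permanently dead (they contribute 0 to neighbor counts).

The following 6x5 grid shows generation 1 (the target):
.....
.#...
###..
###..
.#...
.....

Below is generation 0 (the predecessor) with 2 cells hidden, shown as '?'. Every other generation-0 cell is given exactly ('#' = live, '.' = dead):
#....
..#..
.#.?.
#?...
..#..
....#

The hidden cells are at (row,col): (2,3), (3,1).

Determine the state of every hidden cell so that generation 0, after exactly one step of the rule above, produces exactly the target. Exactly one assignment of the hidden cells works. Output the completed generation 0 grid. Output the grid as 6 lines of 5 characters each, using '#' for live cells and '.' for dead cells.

Answer: #....
..#..
.#...
##...
..#..
....#

Derivation:
Hidden generation-0 cells (in order): (2,3), (3,1).
A hidden cell only influences target cells in its own 3x3 neighborhood. Try each of the 2^2 = 4 assignments, step the completed generation 0 forward once under B3/S23, and compare with the target:
  (2,3)=. (3,1)=. -> step gives (2,0)='.' but target has '#' -> reject
  (2,3)=. (3,1)=# -> step reproduces the target at every cell -> ACCEPT
  (2,3)=# (3,1)=. -> step gives (1,2)='#' but target has '.' -> reject
  (2,3)=# (3,1)=# -> step gives (1,2)='#' but target has '.' -> reject
Unique solution: (2,3)=dead, (3,1)=live.
Check: live-neighbor counts of every cell in the completed generation 0:
02110
23110
33310
23310
23121
01120
Applying B3/S23 to generation 0 with these counts gives:
.....
.#...
###..
###..
.#...
.....
which matches the target exactly.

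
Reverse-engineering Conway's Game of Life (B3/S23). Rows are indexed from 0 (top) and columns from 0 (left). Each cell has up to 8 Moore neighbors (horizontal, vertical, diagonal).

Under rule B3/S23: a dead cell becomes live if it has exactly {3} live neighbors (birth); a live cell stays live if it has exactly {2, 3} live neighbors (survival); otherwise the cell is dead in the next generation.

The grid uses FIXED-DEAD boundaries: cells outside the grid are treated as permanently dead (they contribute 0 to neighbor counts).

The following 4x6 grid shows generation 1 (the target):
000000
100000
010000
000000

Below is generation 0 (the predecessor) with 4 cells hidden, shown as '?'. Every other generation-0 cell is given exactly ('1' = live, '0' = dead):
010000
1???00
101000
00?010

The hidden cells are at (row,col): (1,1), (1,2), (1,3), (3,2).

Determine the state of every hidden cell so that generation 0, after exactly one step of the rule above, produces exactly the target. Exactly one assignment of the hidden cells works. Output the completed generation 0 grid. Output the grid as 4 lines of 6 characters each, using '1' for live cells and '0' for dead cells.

Hidden generation-0 cells (in order): (1,1), (1,2), (1,3), (3,2).
A hidden cell only influences target cells in its own 3x3 neighborhood. Try each of the 2^4 = 16 assignments, step the completed generation 0 forward once under B3/S23, and compare with the target:
  (1,1)=0 (1,2)=0 (1,3)=0 (3,2)=0 -> step reproduces the target at every cell -> ACCEPT
  (1,1)=0 (1,2)=0 (1,3)=0 (3,2)=1 -> step gives (2,1)='0' but target has '1' -> reject
  (1,1)=0 (1,2)=0 (1,3)=1 (3,2)=0 -> step gives (1,2)='1' but target has '0' -> reject
  (1,1)=0 (1,2)=0 (1,3)=1 (3,2)=1 -> step gives (1,2)='1' but target has '0' -> reject
  (1,1)=0 (1,2)=1 (1,3)=0 (3,2)=0 -> step gives (0,1)='1' but target has '0' -> reject
  (1,1)=0 (1,2)=1 (1,3)=0 (3,2)=1 -> step gives (0,1)='1' but target has '0' -> reject
  (1,1)=0 (1,2)=1 (1,3)=1 (3,2)=0 -> step gives (0,1)='1' but target has '0' -> reject
  (1,1)=0 (1,2)=1 (1,3)=1 (3,2)=1 -> step gives (0,1)='1' but target has '0' -> reject
  (1,1)=1 (1,2)=0 (1,3)=0 (3,2)=0 -> step gives (0,0)='1' but target has '0' -> reject
  (1,1)=1 (1,2)=0 (1,3)=0 (3,2)=1 -> step gives (0,0)='1' but target has '0' -> reject
  (1,1)=1 (1,2)=0 (1,3)=1 (3,2)=0 -> step gives (0,0)='1' but target has '0' -> reject
  (1,1)=1 (1,2)=0 (1,3)=1 (3,2)=1 -> step gives (0,0)='1' but target has '0' -> reject
  (1,1)=1 (1,2)=1 (1,3)=0 (3,2)=0 -> step gives (0,0)='1' but target has '0' -> reject
  (1,1)=1 (1,2)=1 (1,3)=0 (3,2)=1 -> step gives (0,0)='1' but target has '0' -> reject
  (1,1)=1 (1,2)=1 (1,3)=1 (3,2)=0 -> step gives (0,0)='1' but target has '0' -> reject
  (1,1)=1 (1,2)=1 (1,3)=1 (3,2)=1 -> step gives (0,0)='1' but target has '0' -> reject
Unique solution: (1,1)=dead, (1,2)=dead, (1,3)=dead, (3,2)=dead.
Check: live-neighbor counts of every cell in the completed generation 0:
211000
242100
130211
121201
Applying B3/S23 to generation 0 with these counts gives:
000000
100000
010000
000000
which matches the target exactly.

Answer: 010000
100000
101000
000010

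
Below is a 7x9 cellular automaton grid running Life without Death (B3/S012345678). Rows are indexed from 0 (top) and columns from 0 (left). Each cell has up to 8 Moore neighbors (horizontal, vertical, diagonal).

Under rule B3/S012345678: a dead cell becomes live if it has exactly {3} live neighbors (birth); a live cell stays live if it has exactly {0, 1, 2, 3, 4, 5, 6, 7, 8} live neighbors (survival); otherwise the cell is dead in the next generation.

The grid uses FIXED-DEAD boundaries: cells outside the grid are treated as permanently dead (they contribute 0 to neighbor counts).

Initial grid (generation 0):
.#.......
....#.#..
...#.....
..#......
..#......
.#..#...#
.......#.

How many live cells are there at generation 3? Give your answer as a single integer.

Answer: 25

Derivation:
Simulating step by step:
Generation 0 (given above): 10 live cells
Generation 1: 13 live cells
.#.......
....#.#..
...#.....
..##.....
.###.....
.#..#...#
.......#.
Generation 2: 19 live cells
.#.......
....#.#..
..###....
.####....
.####....
.#.##...#
.......#.
Generation 3: 25 live cells
.#.......
..#.###..
.####....
.#####...
######...
.#.##...#
.......#.
Population at generation 3: 25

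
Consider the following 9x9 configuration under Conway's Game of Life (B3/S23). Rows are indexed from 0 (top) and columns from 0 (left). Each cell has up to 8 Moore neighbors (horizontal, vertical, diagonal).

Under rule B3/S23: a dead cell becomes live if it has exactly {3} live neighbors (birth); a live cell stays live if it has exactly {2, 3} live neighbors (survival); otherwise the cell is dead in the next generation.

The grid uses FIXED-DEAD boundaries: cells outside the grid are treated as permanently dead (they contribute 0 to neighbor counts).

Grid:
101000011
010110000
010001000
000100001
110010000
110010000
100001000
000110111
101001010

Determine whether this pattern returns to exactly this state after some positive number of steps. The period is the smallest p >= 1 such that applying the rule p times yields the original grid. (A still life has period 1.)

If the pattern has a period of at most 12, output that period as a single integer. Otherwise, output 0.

Simulating and comparing each generation to the original:
Gen 0 (original, given above): 28 live cells
Gen 1: 35 live cells, differs from original
Gen 2: 23 live cells, differs from original
Gen 3: 24 live cells, differs from original
Gen 4: 14 live cells, differs from original
Gen 5: 11 live cells, differs from original
Gen 6: 9 live cells, differs from original
Gen 7: 11 live cells, differs from original
Gen 8: 14 live cells, differs from original
Gen 9: 11 live cells, differs from original
Gen 10: 17 live cells, differs from original
Gen 11: 11 live cells, differs from original
Gen 12: 13 live cells, differs from original
No period found within 12 steps.

Answer: 0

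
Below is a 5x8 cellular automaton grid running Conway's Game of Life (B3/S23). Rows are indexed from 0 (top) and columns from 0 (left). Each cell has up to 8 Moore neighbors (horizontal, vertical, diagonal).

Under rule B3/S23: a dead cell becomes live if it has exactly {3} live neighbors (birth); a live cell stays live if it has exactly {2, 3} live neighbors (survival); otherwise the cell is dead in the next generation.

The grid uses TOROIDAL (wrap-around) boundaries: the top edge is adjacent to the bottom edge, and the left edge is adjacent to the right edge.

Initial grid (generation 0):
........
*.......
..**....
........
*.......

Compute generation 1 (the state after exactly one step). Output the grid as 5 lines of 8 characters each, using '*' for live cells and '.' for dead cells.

Answer: ........
........
........
........
........

Derivation:
Simulating step by step:
Generation 0 (given above): 4 live cells
Generation 1: 0 live cells
(generation 1 grid is the final answer)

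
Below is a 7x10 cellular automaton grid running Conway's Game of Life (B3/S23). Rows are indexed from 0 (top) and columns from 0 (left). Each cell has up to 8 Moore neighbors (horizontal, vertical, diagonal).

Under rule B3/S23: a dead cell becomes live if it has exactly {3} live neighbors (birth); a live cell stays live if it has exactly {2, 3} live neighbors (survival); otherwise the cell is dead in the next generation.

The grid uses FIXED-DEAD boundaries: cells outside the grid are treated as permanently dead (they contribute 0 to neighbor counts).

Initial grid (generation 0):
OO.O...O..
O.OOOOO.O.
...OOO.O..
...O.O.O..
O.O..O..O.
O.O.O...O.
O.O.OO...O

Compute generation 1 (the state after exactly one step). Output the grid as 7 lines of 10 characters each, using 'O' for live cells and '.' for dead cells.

Answer: OO.O.OOO..
O.......O.
.......OO.
..OO.O.OO.
..O..OOOO.
O.O.O...OO
....OO....

Derivation:
Simulating step by step:
Generation 0 (given above): 31 live cells
Generation 1: 27 live cells
(generation 1 grid is the final answer)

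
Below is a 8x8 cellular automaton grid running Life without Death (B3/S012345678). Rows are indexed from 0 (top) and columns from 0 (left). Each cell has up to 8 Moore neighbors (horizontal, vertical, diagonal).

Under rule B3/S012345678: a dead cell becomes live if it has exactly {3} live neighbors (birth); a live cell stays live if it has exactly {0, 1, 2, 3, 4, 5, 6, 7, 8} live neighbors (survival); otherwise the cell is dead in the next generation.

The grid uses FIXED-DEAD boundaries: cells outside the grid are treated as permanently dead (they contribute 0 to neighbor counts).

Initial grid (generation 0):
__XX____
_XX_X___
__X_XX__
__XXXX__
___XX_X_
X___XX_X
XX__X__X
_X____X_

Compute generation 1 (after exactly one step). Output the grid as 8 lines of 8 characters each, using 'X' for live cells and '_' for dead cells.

Answer: _XXX____
_XX_XX__
__X_XX__
__XXXXX_
__XXX_X_
XX__XX_X
XX__X__X
XX____X_

Derivation:
Simulating step by step:
Generation 0 (given above): 25 live cells
Generation 1: 31 live cells
(generation 1 grid is the final answer)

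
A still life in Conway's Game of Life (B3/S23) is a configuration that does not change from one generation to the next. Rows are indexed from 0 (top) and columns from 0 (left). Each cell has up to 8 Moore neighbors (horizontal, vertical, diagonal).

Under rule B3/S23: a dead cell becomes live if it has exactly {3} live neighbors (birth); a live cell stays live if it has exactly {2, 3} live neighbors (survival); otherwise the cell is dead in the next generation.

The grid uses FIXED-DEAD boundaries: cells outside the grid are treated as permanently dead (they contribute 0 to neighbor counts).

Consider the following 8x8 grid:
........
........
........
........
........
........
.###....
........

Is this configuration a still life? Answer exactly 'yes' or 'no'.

Compute generation 1 and compare to generation 0 (given above):
Generation 1:
........
........
........
........
........
..#.....
..#.....
..#.....
Cell (5,2) differs: gen0=0 vs gen1=1 -> NOT a still life.

Answer: no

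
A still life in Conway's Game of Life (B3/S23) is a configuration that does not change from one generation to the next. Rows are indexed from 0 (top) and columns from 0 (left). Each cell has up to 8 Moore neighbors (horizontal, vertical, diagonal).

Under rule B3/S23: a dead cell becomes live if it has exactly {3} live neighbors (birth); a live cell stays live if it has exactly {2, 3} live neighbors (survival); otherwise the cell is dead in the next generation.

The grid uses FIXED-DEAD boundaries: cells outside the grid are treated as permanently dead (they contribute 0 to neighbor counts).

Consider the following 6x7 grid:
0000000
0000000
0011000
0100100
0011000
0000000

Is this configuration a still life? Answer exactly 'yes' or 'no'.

Compute generation 1 and compare to generation 0 (given above):
Generation 1:
0000000
0000000
0011000
0100100
0011000
0000000
The grids are IDENTICAL -> still life.

Answer: yes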